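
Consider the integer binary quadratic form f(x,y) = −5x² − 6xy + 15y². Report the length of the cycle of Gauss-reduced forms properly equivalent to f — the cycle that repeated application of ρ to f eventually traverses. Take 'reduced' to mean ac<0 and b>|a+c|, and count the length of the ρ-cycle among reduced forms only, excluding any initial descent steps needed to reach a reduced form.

D = 336, ⌊√D⌋ = 18
descent: ρ → (15,6,-5)
descent: ρ → (-5,14,7)  [lands on river]
river: ρ → (7,14,-5)
river: ρ → (-5,16,4)
river: ρ → (4,16,-5)
ρ-cycle length = 4 (tail of 2 descent steps not counted)

4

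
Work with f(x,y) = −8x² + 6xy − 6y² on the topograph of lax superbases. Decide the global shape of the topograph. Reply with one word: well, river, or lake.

D = b²−4ac = 6² − 4·(-8)·(-6) = -156
D < 0 ⇒ definite ⇒ every region one sign ⇒ single well

well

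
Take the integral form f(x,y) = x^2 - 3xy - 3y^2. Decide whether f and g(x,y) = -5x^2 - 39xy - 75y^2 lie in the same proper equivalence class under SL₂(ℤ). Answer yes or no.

D₁ = 21, D₂ = 21
river cycle of f (length 2): (-3, 3, 1), (1, 3, -3)
river cycle of g (length 2): (1, 3, -3), (-3, 3, 1)
cycles coincide ⇒ equivalent

yes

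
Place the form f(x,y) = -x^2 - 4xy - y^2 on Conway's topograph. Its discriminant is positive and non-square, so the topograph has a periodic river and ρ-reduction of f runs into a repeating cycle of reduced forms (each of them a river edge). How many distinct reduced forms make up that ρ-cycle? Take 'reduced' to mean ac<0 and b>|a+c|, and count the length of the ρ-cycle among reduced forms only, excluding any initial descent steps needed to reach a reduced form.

D = 12, ⌊√D⌋ = 3
descent: ρ → (-1,2,2)  [lands on river]
river: ρ → (2,2,-1)
ρ-cycle length = 2 (tail of 1 descent step not counted)

2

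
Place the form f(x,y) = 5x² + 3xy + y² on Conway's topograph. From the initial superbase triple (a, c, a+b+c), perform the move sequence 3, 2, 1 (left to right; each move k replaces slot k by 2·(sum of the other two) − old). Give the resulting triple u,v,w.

start (5,1,9) = (f(1,0),f(0,1),f(1,1))
replace slot 3: 2·(5+1) − 9 = 3 → (5,1,3)
replace slot 2: 2·(5+3) − 1 = 15 → (5,15,3)
replace slot 1: 2·(15+3) − 5 = 31 → (31,15,3)

31,15,3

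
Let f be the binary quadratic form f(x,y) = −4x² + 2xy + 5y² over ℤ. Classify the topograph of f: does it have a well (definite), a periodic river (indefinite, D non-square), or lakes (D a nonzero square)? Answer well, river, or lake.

D = b²−4ac = 2² − 4·(-4)·5 = 84
D > 0 non-square ⇒ indefinite ⇒ periodic river

river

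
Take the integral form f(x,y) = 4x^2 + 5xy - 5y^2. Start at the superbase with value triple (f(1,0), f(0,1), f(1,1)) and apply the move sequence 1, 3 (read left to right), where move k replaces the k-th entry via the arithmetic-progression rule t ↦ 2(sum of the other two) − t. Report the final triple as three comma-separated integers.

start (4,-5,4) = (f(1,0),f(0,1),f(1,1))
replace slot 1: 2·((-5)+4) − 4 = -6 → (-6,-5,4)
replace slot 3: 2·((-6)+(-5)) − 4 = -26 → (-6,-5,-26)

-6,-5,-26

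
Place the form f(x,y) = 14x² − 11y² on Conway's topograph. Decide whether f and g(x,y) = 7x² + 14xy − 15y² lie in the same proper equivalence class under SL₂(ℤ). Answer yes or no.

D₁ = 616, D₂ = 616
river cycle of f (length 8): (-11, 22, 3), (3, 20, -18), (-18, 16, 5), (5, 24, -2), (-2, 24, 5), (5, 16, -18), (-18, 20, 3), (3, 22, -11)
river cycle of g (length 10): (-15, 16, 6), (6, 20, -9), (-9, 16, 10), (10, 24, -1), (-1, 24, 10), (10, 16, -9), (-9, 20, 6), (6, 16, -15), (-15, 14, 7), (7, 14, -15)
cycles differ ⇒ inequivalent

no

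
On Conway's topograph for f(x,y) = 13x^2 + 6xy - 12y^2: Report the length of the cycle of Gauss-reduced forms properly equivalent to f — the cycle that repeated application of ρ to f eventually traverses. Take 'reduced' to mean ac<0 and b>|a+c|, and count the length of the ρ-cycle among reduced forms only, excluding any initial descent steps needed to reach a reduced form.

D = 660, ⌊√D⌋ = 25
river: ρ → (-12,18,7)
river: ρ → (7,24,-3)
river: ρ → (-3,24,7)
river: ρ → (7,18,-12)
river: ρ → (-12,6,13)
river: ρ → (13,20,-5)
river: ρ → (-5,20,13)
river: ρ → (13,6,-12)
ρ-cycle length = 8 (tail of 0 descent steps not counted)

8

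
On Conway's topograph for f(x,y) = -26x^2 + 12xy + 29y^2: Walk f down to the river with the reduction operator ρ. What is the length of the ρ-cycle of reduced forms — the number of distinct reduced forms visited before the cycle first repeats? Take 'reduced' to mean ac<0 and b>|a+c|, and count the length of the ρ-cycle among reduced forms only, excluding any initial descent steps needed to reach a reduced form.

D = 3160, ⌊√D⌋ = 56
river: ρ → (29,46,-9)
river: ρ → (-9,44,34)
river: ρ → (34,24,-19)
river: ρ → (-19,52,6)
river: ρ → (6,56,-1)
river: ρ → (-1,56,6)
river: ρ → (6,52,-19)
river: ρ → (-19,24,34)
river: ρ → (34,44,-9)
river: ρ → (-9,46,29)
river: ρ → (29,12,-26)
river: ρ → (-26,40,15)
river: ρ → (15,50,-11)
river: ρ → (-11,38,39)
river: ρ → (39,40,-10)
river: ρ → (-10,40,39)
river: ρ → (39,38,-11)
river: ρ → (-11,50,15)
river: ρ → (15,40,-26)
river: ρ → (-26,12,29)
ρ-cycle length = 20 (tail of 0 descent steps not counted)

20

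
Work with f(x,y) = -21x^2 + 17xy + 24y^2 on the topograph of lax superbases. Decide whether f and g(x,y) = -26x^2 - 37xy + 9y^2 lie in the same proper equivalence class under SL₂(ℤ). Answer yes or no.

D₁ = 2305, D₂ = 2305
river cycle of f (length 14): (24, 31, -14), (-14, 25, 30), (30, 35, -9), (-9, 37, 26), (26, 15, -20), (-20, 25, 21), (21, 17, -24), (-24, 31, 14), (14, 25, -30), (-30, 35, 9), … (4 more)
river cycle of g (length 14): (9, 37, -26), (-26, 15, 20), (20, 25, -21), (-21, 17, 24), (24, 31, -14), (-14, 25, 30), (30, 35, -9), (-9, 37, 26), (26, 15, -20), (-20, 25, 21), … (4 more)
cycles coincide ⇒ equivalent

yes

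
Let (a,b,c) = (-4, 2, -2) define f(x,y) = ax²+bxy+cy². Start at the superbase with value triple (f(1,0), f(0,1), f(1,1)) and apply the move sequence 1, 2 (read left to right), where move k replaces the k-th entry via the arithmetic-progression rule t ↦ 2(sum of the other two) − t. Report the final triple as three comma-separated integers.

start (-4,-2,-4) = (f(1,0),f(0,1),f(1,1))
replace slot 1: 2·((-2)+(-4)) − (-4) = -8 → (-8,-2,-4)
replace slot 2: 2·((-8)+(-4)) − (-2) = -22 → (-8,-22,-4)

-8,-22,-4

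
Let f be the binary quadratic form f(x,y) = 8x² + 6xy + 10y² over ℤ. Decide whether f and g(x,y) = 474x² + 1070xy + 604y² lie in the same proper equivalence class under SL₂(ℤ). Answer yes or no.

D₁ = -284, D₂ = -284
f: reduced (well bottom): (8,6,10) with a≤c, −a<b≤a
g: translate: b→122 (≡1070 mod 948), so (474,1070,604)→(474,122,8)
g: flip: (474,122,8)→(8,-122,474)
g: translate: b→6 (≡-122 mod 16), so (8,-122,474)→(8,6,10)
g: reduced (well bottom): (8,6,10) with a≤c, −a<b≤a
reduced forms (8, 6, 10) vs (8, 6, 10) ⇒ equivalent

yes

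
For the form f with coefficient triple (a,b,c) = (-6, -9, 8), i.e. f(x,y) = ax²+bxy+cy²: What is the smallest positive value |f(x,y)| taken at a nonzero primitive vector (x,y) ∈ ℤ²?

descent: ρ → (8,9,-6)  [lands on river]
river: ρ → (-6,15,2)
river: ρ → (2,13,-13)
river: ρ → (-13,13,2)
river: ρ → (2,15,-6)
river: ρ → (-6,9,8)
river: ρ → (8,7,-7)
river: ρ → (-7,7,8)
closes: descent 1, river 8
min |a| on river = 2

2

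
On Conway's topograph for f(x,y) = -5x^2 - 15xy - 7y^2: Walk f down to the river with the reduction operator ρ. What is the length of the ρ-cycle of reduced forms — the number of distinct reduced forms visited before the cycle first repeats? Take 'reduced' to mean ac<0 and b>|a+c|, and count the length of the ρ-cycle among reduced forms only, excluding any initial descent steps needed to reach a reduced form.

D = 85, ⌊√D⌋ = 9
descent: ρ → (-7,1,3)
descent: ρ → (3,5,-5)  [lands on river]
river: ρ → (-5,5,3)
river: ρ → (3,7,-3)
river: ρ → (-3,5,5)
river: ρ → (5,5,-3)
river: ρ → (-3,7,3)
ρ-cycle length = 6 (tail of 2 descent steps not counted)

6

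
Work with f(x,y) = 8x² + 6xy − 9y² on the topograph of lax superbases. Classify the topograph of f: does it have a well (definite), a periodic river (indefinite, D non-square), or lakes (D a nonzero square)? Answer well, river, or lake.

D = b²−4ac = 6² − 4·8·(-9) = 324
D = 18² is a perfect square ⇒ form factors over ℤ ⇒ lakes

lake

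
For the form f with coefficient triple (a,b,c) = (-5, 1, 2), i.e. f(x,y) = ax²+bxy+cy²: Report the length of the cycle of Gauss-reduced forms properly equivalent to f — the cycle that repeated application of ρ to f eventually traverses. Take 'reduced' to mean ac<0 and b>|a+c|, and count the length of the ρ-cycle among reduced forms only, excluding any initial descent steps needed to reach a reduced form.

D = 41, ⌊√D⌋ = 6
descent: ρ → (2,3,-4)  [lands on river]
river: ρ → (-4,5,1)
river: ρ → (1,5,-4)
river: ρ → (-4,3,2)
river: ρ → (2,5,-2)
river: ρ → (-2,3,4)
river: ρ → (4,5,-1)
river: ρ → (-1,5,4)
river: ρ → (4,3,-2)
river: ρ → (-2,5,2)
ρ-cycle length = 10 (tail of 1 descent step not counted)

10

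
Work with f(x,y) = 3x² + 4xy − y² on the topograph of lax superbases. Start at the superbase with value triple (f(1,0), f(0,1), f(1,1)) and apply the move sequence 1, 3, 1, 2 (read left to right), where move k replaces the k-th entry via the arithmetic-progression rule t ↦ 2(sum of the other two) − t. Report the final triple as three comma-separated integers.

start (3,-1,6) = (f(1,0),f(0,1),f(1,1))
replace slot 1: 2·((-1)+6) − 3 = 7 → (7,-1,6)
replace slot 3: 2·(7+(-1)) − 6 = 6 → (7,-1,6)
replace slot 1: 2·((-1)+6) − 7 = 3 → (3,-1,6)
replace slot 2: 2·(3+6) − (-1) = 19 → (3,19,6)

3,19,6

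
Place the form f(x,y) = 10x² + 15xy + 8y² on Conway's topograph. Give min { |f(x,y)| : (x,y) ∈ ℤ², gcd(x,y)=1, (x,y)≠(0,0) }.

translate: b→-5 (≡15 mod 20), so (10,15,8)→(10,-5,3)
flip: (10,-5,3)→(3,5,10)
translate: b→-1 (≡5 mod 6), so (3,5,10)→(3,-1,8)
reduced (well bottom): (3,-1,8) with a≤c, −a<b≤a
well minimum = a = 3

3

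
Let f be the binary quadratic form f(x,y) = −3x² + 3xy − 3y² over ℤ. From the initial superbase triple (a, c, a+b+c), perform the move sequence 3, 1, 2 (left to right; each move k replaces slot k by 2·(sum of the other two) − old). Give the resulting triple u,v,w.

start (-3,-3,-3) = (f(1,0),f(0,1),f(1,1))
replace slot 3: 2·((-3)+(-3)) − (-3) = -9 → (-3,-3,-9)
replace slot 1: 2·((-3)+(-9)) − (-3) = -21 → (-21,-3,-9)
replace slot 2: 2·((-21)+(-9)) − (-3) = -57 → (-21,-57,-9)

-21,-57,-9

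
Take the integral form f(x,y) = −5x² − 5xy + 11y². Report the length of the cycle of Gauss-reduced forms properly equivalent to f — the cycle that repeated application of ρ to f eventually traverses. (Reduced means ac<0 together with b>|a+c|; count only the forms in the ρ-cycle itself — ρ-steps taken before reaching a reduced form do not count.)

D = 245, ⌊√D⌋ = 15
descent: ρ → (11,5,-5)
descent: ρ → (-5,15,1)  [lands on river]
river: ρ → (1,15,-5)
ρ-cycle length = 2 (tail of 2 descent steps not counted)

2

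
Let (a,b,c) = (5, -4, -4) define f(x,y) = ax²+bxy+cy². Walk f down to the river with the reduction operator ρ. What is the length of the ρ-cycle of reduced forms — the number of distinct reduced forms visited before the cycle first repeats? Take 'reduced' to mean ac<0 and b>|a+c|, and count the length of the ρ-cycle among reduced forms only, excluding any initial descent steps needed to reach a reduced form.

D = 96, ⌊√D⌋ = 9
descent: ρ → (-4,4,5)  [lands on river]
river: ρ → (5,6,-3)
river: ρ → (-3,6,5)
river: ρ → (5,4,-4)
ρ-cycle length = 4 (tail of 1 descent step not counted)

4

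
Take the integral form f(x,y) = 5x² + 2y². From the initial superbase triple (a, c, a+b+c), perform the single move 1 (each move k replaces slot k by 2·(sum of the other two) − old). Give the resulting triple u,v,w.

start (5,2,7) = (f(1,0),f(0,1),f(1,1))
replace slot 1: 2·(2+7) − 5 = 13 → (13,2,7)

13,2,7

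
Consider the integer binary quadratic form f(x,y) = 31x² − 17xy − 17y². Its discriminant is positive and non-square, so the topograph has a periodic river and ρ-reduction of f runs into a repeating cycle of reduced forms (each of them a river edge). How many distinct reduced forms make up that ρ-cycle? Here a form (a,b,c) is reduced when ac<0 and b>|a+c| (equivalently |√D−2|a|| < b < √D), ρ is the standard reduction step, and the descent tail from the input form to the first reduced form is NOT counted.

D = 2397, ⌊√D⌋ = 48
descent: ρ → (-17,17,31)  [lands on river]
river: ρ → (31,45,-3)
river: ρ → (-3,45,31)
river: ρ → (31,17,-17)
ρ-cycle length = 4 (tail of 1 descent step not counted)

4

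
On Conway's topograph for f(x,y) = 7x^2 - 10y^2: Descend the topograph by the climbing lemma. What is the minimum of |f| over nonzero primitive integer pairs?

descent: ρ → (-10,0,7)
descent: ρ → (7,14,-3)  [lands on river]
river: ρ → (-3,16,2)
river: ρ → (2,16,-3)
river: ρ → (-3,14,7)
closes: descent 2, river 4
min |a| on river = 2

2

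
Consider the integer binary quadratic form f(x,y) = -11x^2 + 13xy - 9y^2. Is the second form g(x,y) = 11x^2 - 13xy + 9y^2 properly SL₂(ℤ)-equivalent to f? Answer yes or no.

D₁ = -227, D₂ = -227
f is negative-definite; reduce −f:
−f: translate: b→9 (≡-13 mod 22), so (11,-13,9)→(11,9,7)
−f: flip: (11,9,7)→(7,-9,11)
−f: translate: b→5 (≡-9 mod 14), so (7,-9,11)→(7,5,9)
−f: reduced (well bottom): (7,5,9) with a≤c, −a<b≤a
flip sign back: reduced form of f is (-7,-5,-9)
g: translate: b→9 (≡-13 mod 22), so (11,-13,9)→(11,9,7)
g: flip: (11,9,7)→(7,-9,11)
g: translate: b→5 (≡-9 mod 14), so (7,-9,11)→(7,5,9)
g: reduced (well bottom): (7,5,9) with a≤c, −a<b≤a
reduced forms (-7, -5, -9) vs (7, 5, 9) ⇒ inequivalent

no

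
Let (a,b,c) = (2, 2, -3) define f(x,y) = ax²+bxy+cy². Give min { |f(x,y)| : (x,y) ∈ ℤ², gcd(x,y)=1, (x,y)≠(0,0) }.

river: ρ → (-3,4,1)
river: ρ → (1,4,-3)
river: ρ → (-3,2,2)
river: ρ → (2,2,-3)
closes: descent 0, river 4
min |a| on river = 1

1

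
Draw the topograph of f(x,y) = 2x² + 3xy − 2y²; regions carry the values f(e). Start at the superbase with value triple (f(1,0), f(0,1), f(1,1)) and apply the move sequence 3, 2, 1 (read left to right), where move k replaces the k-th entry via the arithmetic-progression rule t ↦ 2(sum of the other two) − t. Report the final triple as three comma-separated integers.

start (2,-2,3) = (f(1,0),f(0,1),f(1,1))
replace slot 3: 2·(2+(-2)) − 3 = -3 → (2,-2,-3)
replace slot 2: 2·(2+(-3)) − (-2) = 0 → (2,0,-3)
replace slot 1: 2·(0+(-3)) − 2 = -8 → (-8,0,-3)

-8,0,-3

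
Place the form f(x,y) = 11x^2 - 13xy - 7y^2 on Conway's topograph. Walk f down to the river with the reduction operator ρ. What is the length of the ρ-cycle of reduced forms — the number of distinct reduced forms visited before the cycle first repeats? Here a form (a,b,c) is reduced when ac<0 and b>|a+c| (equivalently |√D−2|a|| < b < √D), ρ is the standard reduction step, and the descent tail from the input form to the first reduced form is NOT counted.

D = 477, ⌊√D⌋ = 21
descent: ρ → (-7,13,11)  [lands on river]
river: ρ → (11,9,-9)
river: ρ → (-9,9,11)
river: ρ → (11,13,-7)
river: ρ → (-7,15,9)
river: ρ → (9,21,-1)
river: ρ → (-1,21,9)
river: ρ → (9,15,-7)
ρ-cycle length = 8 (tail of 1 descent step not counted)

8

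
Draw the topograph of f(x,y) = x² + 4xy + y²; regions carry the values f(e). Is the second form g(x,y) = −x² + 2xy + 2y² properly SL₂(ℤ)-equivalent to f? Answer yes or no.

D₁ = 12, D₂ = 12
river cycle of f (length 2): (1, 2, -2), (-2, 2, 1)
river cycle of g (length 2): (2, 2, -1), (-1, 2, 2)
cycles differ ⇒ inequivalent

no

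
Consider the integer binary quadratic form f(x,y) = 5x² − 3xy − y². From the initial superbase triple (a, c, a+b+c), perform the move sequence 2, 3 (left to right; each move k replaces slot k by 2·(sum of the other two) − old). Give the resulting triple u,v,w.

start (5,-1,1) = (f(1,0),f(0,1),f(1,1))
replace slot 2: 2·(5+1) − (-1) = 13 → (5,13,1)
replace slot 3: 2·(5+13) − 1 = 35 → (5,13,35)

5,13,35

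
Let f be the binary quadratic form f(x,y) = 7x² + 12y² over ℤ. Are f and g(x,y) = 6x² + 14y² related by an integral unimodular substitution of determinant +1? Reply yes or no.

D₁ = -336, D₂ = -336
f: reduced (well bottom): (7,0,12) with a≤c, −a<b≤a
g: reduced (well bottom): (6,0,14) with a≤c, −a<b≤a
reduced forms (7, 0, 12) vs (6, 0, 14) ⇒ inequivalent

no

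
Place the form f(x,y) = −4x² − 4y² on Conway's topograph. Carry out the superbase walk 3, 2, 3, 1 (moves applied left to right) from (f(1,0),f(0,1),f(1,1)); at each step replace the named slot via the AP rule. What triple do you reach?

start (-4,-4,-8) = (f(1,0),f(0,1),f(1,1))
replace slot 3: 2·((-4)+(-4)) − (-8) = -8 → (-4,-4,-8)
replace slot 2: 2·((-4)+(-8)) − (-4) = -20 → (-4,-20,-8)
replace slot 3: 2·((-4)+(-20)) − (-8) = -40 → (-4,-20,-40)
replace slot 1: 2·((-20)+(-40)) − (-4) = -116 → (-116,-20,-40)

-116,-20,-40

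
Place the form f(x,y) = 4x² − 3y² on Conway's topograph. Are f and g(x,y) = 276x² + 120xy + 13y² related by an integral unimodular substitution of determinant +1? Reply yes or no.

D₁ = 48, D₂ = 48
river cycle of f (length 2): (-3, 6, 1), (1, 6, -3)
river cycle of g (length 2): (1, 6, -3), (-3, 6, 1)
cycles coincide ⇒ equivalent

yes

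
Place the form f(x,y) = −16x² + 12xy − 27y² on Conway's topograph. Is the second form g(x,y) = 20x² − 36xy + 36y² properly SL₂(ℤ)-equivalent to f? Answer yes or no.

D₁ = -1584, D₂ = -1584
f is negative-definite; reduce −f:
−f: reduced (well bottom): (16,-12,27) with a≤c, −a<b≤a
flip sign back: reduced form of f is (-16,12,-27)
g: translate: b→4 (≡-36 mod 40), so (20,-36,36)→(20,4,20)
g: reduced (well bottom): (20,4,20) with a≤c, −a<b≤a
reduced forms (-16, 12, -27) vs (20, 4, 20) ⇒ inequivalent

no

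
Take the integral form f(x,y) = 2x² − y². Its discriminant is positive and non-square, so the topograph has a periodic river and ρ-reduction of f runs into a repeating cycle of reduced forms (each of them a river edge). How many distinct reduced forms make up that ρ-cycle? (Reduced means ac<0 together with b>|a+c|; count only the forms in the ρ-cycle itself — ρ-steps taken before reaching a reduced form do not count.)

D = 8, ⌊√D⌋ = 2
descent: ρ → (-1,2,1)  [lands on river]
river: ρ → (1,2,-1)
ρ-cycle length = 2 (tail of 1 descent step not counted)

2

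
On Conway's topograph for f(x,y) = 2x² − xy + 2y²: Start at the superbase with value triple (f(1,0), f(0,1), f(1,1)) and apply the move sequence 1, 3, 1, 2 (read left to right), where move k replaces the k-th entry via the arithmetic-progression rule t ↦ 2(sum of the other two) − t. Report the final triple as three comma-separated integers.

start (2,2,3) = (f(1,0),f(0,1),f(1,1))
replace slot 1: 2·(2+3) − 2 = 8 → (8,2,3)
replace slot 3: 2·(8+2) − 3 = 17 → (8,2,17)
replace slot 1: 2·(2+17) − 8 = 30 → (30,2,17)
replace slot 2: 2·(30+17) − 2 = 92 → (30,92,17)

30,92,17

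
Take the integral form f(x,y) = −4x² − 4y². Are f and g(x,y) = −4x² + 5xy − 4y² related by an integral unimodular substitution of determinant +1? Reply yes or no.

D₁ = -64, D₂ = -39
discriminants differ ⇒ not SL₂(ℤ)-equivalent

no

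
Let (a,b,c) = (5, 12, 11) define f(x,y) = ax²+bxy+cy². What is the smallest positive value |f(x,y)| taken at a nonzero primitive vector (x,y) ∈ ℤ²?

translate: b→2 (≡12 mod 10), so (5,12,11)→(5,2,4)
flip: (5,2,4)→(4,-2,5)
reduced (well bottom): (4,-2,5) with a≤c, −a<b≤a
well minimum = a = 4

4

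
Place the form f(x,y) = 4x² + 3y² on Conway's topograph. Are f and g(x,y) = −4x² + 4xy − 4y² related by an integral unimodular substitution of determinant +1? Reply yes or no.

D₁ = -48, D₂ = -48
f: flip: (4,0,3)→(3,0,4)
f: reduced (well bottom): (3,0,4) with a≤c, −a<b≤a
g is negative-definite; reduce −g:
−g: translate: b→4 (≡-4 mod 8), so (4,-4,4)→(4,4,4)
−g: reduced (well bottom): (4,4,4) with a≤c, −a<b≤a
flip sign back: reduced form of g is (-4,-4,-4)
reduced forms (3, 0, 4) vs (-4, -4, -4) ⇒ inequivalent

no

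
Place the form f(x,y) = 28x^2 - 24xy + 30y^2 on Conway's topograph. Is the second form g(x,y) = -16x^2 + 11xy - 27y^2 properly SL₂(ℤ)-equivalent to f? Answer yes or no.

D₁ = -2784, D₂ = -1607
discriminants differ ⇒ not SL₂(ℤ)-equivalent

no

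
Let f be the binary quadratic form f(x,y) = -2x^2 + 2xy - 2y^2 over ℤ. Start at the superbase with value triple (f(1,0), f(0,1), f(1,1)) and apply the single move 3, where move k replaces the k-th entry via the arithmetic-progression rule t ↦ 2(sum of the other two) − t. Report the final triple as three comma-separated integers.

start (-2,-2,-2) = (f(1,0),f(0,1),f(1,1))
replace slot 3: 2·((-2)+(-2)) − (-2) = -6 → (-2,-2,-6)

-2,-2,-6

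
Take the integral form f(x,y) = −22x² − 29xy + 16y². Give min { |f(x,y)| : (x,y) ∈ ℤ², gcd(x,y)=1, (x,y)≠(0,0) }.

descent: ρ → (16,29,-22)  [lands on river]
river: ρ → (-22,15,23)
river: ρ → (23,31,-14)
river: ρ → (-14,25,29)
river: ρ → (29,33,-10)
river: ρ → (-10,47,1)
river: ρ → (1,47,-10)
river: ρ → (-10,33,29)
river: ρ → (29,25,-14)
river: ρ → (-14,31,23)
river: ρ → (23,15,-22)
river: ρ → (-22,29,16)
river: ρ → (16,35,-16)
river: ρ → (-16,29,22)
river: ρ → (22,15,-23)
river: ρ → (-23,31,14)
river: ρ → (14,25,-29)
river: ρ → (-29,33,10)
river: ρ → (10,47,-1)
river: ρ → (-1,47,10)
river: ρ → (10,33,-29)
river: ρ → (-29,25,14)
river: ρ → (14,31,-23)
river: ρ → (-23,15,22)
river: ρ → (22,29,-16)
river: ρ → (-16,35,16)
closes: descent 1, river 26
min |a| on river = 1

1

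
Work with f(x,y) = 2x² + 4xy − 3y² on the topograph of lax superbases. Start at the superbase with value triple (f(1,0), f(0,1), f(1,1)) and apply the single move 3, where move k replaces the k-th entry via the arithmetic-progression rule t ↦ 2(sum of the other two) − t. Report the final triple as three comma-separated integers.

start (2,-3,3) = (f(1,0),f(0,1),f(1,1))
replace slot 3: 2·(2+(-3)) − 3 = -5 → (2,-3,-5)

2,-3,-5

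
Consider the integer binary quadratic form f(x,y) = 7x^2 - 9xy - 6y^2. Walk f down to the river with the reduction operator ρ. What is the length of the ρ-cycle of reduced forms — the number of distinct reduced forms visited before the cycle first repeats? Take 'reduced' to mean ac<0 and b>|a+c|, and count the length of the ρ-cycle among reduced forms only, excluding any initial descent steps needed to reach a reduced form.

D = 249, ⌊√D⌋ = 15
descent: ρ → (-6,9,7)  [lands on river]
river: ρ → (7,5,-8)
river: ρ → (-8,11,4)
river: ρ → (4,13,-5)
river: ρ → (-5,7,10)
river: ρ → (10,13,-2)
river: ρ → (-2,15,3)
river: ρ → (3,15,-2)
river: ρ → (-2,13,10)
river: ρ → (10,7,-5)
river: ρ → (-5,13,4)
river: ρ → (4,11,-8)
river: ρ → (-8,5,7)
river: ρ → (7,9,-6)
river: ρ → (-6,15,1)
river: ρ → (1,15,-6)
ρ-cycle length = 16 (tail of 1 descent step not counted)

16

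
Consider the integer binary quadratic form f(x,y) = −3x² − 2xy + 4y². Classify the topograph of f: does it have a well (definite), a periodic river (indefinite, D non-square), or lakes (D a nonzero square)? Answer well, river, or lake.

D = b²−4ac = (-2)² − 4·(-3)·4 = 52
D > 0 non-square ⇒ indefinite ⇒ periodic river

river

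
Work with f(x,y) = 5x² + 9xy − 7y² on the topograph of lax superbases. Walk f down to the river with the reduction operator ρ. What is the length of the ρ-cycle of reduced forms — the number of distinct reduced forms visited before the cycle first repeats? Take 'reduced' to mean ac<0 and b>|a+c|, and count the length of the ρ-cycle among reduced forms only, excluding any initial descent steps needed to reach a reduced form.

D = 221, ⌊√D⌋ = 14
river: ρ → (-7,5,7)
river: ρ → (7,9,-5)
river: ρ → (-5,11,5)
river: ρ → (5,9,-7)
ρ-cycle length = 4 (tail of 0 descent steps not counted)

4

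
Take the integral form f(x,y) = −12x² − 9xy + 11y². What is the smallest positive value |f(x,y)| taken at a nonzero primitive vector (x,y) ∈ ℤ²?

descent: ρ → (11,9,-12)  [lands on river]
river: ρ → (-12,15,8)
river: ρ → (8,17,-10)
river: ρ → (-10,23,2)
river: ρ → (2,21,-21)
river: ρ → (-21,21,2)
river: ρ → (2,23,-10)
river: ρ → (-10,17,8)
river: ρ → (8,15,-12)
river: ρ → (-12,9,11)
river: ρ → (11,13,-10)
river: ρ → (-10,7,14)
river: ρ → (14,21,-3)
river: ρ → (-3,21,14)
river: ρ → (14,7,-10)
river: ρ → (-10,13,11)
closes: descent 1, river 16
min |a| on river = 2

2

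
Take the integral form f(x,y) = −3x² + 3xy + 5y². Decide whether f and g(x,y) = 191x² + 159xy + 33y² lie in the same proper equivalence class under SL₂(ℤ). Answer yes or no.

D₁ = 69, D₂ = 69
river cycle of f (length 4): (5, 7, -1), (-1, 7, 5), (5, 3, -3), (-3, 3, 5)
river cycle of g (length 4): (5, 7, -1), (-1, 7, 5), (5, 3, -3), (-3, 3, 5)
cycles coincide ⇒ equivalent

yes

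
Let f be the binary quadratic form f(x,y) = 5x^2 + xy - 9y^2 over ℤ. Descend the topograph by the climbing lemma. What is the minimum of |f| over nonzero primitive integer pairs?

descent: ρ → (-9,-1,5)
descent: ρ → (5,11,-3)  [lands on river]
river: ρ → (-3,13,1)
river: ρ → (1,13,-3)
river: ρ → (-3,11,5)
river: ρ → (5,9,-5)
river: ρ → (-5,11,3)
river: ρ → (3,13,-1)
river: ρ → (-1,13,3)
river: ρ → (3,11,-5)
river: ρ → (-5,9,5)
closes: descent 2, river 10
min |a| on river = 1

1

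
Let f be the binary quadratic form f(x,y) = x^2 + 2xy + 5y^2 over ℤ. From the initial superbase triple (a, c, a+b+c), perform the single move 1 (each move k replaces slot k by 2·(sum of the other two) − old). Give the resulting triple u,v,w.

start (1,5,8) = (f(1,0),f(0,1),f(1,1))
replace slot 1: 2·(5+8) − 1 = 25 → (25,5,8)

25,5,8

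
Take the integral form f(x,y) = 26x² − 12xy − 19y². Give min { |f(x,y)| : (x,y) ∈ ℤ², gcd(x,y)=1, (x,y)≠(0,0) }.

descent: ρ → (-19,12,26)  [lands on river]
river: ρ → (26,40,-5)
river: ρ → (-5,40,26)
river: ρ → (26,12,-19)
river: ρ → (-19,26,19)
river: ρ → (19,12,-26)
river: ρ → (-26,40,5)
river: ρ → (5,40,-26)
river: ρ → (-26,12,19)
river: ρ → (19,26,-19)
closes: descent 1, river 10
min |a| on river = 5

5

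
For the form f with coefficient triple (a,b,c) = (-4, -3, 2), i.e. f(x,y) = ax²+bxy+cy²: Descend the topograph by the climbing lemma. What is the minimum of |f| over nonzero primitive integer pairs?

descent: ρ → (2,3,-4)  [lands on river]
river: ρ → (-4,5,1)
river: ρ → (1,5,-4)
river: ρ → (-4,3,2)
river: ρ → (2,5,-2)
river: ρ → (-2,3,4)
river: ρ → (4,5,-1)
river: ρ → (-1,5,4)
river: ρ → (4,3,-2)
river: ρ → (-2,5,2)
closes: descent 1, river 10
min |a| on river = 1

1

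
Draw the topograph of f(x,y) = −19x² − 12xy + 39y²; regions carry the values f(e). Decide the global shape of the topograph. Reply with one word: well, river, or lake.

D = b²−4ac = (-12)² − 4·(-19)·39 = 3108
D > 0 non-square ⇒ indefinite ⇒ periodic river

river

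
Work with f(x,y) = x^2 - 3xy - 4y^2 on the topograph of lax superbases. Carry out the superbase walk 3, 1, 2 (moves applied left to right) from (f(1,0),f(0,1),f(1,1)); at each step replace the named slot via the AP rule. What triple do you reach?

start (1,-4,-6) = (f(1,0),f(0,1),f(1,1))
replace slot 3: 2·(1+(-4)) − (-6) = 0 → (1,-4,0)
replace slot 1: 2·((-4)+0) − 1 = -9 → (-9,-4,0)
replace slot 2: 2·((-9)+0) − (-4) = -14 → (-9,-14,0)

-9,-14,0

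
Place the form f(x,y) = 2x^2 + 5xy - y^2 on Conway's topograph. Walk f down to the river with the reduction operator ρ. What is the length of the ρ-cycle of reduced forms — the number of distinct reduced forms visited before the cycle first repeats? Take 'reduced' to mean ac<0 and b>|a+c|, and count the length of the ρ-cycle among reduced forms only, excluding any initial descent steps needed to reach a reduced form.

D = 33, ⌊√D⌋ = 5
river: ρ → (-1,5,2)
river: ρ → (2,3,-3)
river: ρ → (-3,3,2)
river: ρ → (2,5,-1)
ρ-cycle length = 4 (tail of 0 descent steps not counted)

4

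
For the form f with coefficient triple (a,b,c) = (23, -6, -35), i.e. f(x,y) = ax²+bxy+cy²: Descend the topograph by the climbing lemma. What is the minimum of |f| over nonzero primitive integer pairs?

descent: ρ → (-35,6,23)
descent: ρ → (23,40,-18)  [lands on river]
river: ρ → (-18,32,31)
river: ρ → (31,30,-19)
river: ρ → (-19,46,15)
river: ρ → (15,44,-22)
river: ρ → (-22,44,15)
river: ρ → (15,46,-19)
river: ρ → (-19,30,31)
river: ρ → (31,32,-18)
river: ρ → (-18,40,23)
river: ρ → (23,52,-6)
river: ρ → (-6,56,5)
river: ρ → (5,54,-17)
river: ρ → (-17,48,14)
river: ρ → (14,36,-35)
river: ρ → (-35,34,15)
river: ρ → (15,56,-2)
river: ρ → (-2,56,15)
river: ρ → (15,34,-35)
river: ρ → (-35,36,14)
river: ρ → (14,48,-17)
river: ρ → (-17,54,5)
river: ρ → (5,56,-6)
river: ρ → (-6,52,23)
closes: descent 2, river 24
min |a| on river = 2

2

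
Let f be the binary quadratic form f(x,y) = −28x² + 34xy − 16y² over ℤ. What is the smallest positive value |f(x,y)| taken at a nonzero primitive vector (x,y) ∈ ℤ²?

translate: b→22 (≡-34 mod 56), so (28,-34,16)→(28,22,10)
flip: (28,22,10)→(10,-22,28)
translate: b→-2 (≡-22 mod 20), so (10,-22,28)→(10,-2,16)
reduced (well bottom): (10,-2,16) with a≤c, −a<b≤a
well minimum |f| = |-10| = 10 (negative-definite)

10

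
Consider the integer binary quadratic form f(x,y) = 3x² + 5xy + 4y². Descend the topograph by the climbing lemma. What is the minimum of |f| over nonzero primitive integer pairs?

translate: b→-1 (≡5 mod 6), so (3,5,4)→(3,-1,2)
flip: (3,-1,2)→(2,1,3)
reduced (well bottom): (2,1,3) with a≤c, −a<b≤a
well minimum = a = 2

2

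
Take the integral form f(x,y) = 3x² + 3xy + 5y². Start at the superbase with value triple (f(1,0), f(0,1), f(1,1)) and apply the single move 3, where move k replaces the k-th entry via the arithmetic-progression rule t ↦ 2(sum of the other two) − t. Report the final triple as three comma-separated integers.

start (3,5,11) = (f(1,0),f(0,1),f(1,1))
replace slot 3: 2·(3+5) − 11 = 5 → (3,5,5)

3,5,5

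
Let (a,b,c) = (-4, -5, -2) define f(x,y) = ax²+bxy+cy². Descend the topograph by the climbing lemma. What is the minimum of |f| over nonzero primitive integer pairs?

translate: b→-3 (≡5 mod 8), so (4,5,2)→(4,-3,1)
flip: (4,-3,1)→(1,3,4)
translate: b→1 (≡3 mod 2), so (1,3,4)→(1,1,2)
reduced (well bottom): (1,1,2) with a≤c, −a<b≤a
well minimum |f| = |-1| = 1 (negative-definite)

1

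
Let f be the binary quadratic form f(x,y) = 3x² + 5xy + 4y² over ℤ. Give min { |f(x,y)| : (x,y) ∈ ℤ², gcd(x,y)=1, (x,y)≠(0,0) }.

translate: b→-1 (≡5 mod 6), so (3,5,4)→(3,-1,2)
flip: (3,-1,2)→(2,1,3)
reduced (well bottom): (2,1,3) with a≤c, −a<b≤a
well minimum = a = 2

2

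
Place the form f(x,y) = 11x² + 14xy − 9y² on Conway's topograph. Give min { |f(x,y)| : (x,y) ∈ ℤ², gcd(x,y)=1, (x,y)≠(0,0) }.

river: ρ → (-9,22,3)
river: ρ → (3,20,-16)
river: ρ → (-16,12,7)
river: ρ → (7,16,-12)
river: ρ → (-12,8,11)
river: ρ → (11,14,-9)
closes: descent 0, river 6
min |a| on river = 3

3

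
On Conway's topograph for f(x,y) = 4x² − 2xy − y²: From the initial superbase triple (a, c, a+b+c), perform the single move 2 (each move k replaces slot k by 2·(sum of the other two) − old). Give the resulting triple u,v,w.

start (4,-1,1) = (f(1,0),f(0,1),f(1,1))
replace slot 2: 2·(4+1) − (-1) = 11 → (4,11,1)

4,11,1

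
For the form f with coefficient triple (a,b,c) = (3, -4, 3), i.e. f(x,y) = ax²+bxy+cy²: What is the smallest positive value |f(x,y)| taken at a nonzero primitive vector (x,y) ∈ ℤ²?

translate: b→2 (≡-4 mod 6), so (3,-4,3)→(3,2,2)
flip: (3,2,2)→(2,-2,3)
translate: b→2 (≡-2 mod 4), so (2,-2,3)→(2,2,3)
reduced (well bottom): (2,2,3) with a≤c, −a<b≤a
well minimum = a = 2

2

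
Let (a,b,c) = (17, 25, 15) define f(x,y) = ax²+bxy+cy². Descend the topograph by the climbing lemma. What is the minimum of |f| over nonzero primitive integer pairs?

translate: b→-9 (≡25 mod 34), so (17,25,15)→(17,-9,7)
flip: (17,-9,7)→(7,9,17)
translate: b→-5 (≡9 mod 14), so (7,9,17)→(7,-5,15)
reduced (well bottom): (7,-5,15) with a≤c, −a<b≤a
well minimum = a = 7

7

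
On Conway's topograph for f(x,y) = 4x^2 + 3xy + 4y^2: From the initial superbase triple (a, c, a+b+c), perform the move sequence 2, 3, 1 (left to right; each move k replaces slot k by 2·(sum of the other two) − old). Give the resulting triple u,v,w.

start (4,4,11) = (f(1,0),f(0,1),f(1,1))
replace slot 2: 2·(4+11) − 4 = 26 → (4,26,11)
replace slot 3: 2·(4+26) − 11 = 49 → (4,26,49)
replace slot 1: 2·(26+49) − 4 = 146 → (146,26,49)

146,26,49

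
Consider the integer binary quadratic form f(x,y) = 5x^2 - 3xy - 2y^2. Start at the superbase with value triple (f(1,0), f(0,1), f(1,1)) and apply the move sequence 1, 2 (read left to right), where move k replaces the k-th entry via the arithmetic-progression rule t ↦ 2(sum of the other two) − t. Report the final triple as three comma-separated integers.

start (5,-2,0) = (f(1,0),f(0,1),f(1,1))
replace slot 1: 2·((-2)+0) − 5 = -9 → (-9,-2,0)
replace slot 2: 2·((-9)+0) − (-2) = -16 → (-9,-16,0)

-9,-16,0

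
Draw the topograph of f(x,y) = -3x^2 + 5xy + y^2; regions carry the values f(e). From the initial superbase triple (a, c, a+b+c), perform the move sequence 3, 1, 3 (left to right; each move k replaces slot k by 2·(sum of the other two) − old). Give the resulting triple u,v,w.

start (-3,1,3) = (f(1,0),f(0,1),f(1,1))
replace slot 3: 2·((-3)+1) − 3 = -7 → (-3,1,-7)
replace slot 1: 2·(1+(-7)) − (-3) = -9 → (-9,1,-7)
replace slot 3: 2·((-9)+1) − (-7) = -9 → (-9,1,-9)

-9,1,-9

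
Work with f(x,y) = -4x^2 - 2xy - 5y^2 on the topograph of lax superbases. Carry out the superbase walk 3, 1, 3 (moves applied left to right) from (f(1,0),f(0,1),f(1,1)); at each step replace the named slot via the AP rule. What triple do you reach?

start (-4,-5,-11) = (f(1,0),f(0,1),f(1,1))
replace slot 3: 2·((-4)+(-5)) − (-11) = -7 → (-4,-5,-7)
replace slot 1: 2·((-5)+(-7)) − (-4) = -20 → (-20,-5,-7)
replace slot 3: 2·((-20)+(-5)) − (-7) = -43 → (-20,-5,-43)

-20,-5,-43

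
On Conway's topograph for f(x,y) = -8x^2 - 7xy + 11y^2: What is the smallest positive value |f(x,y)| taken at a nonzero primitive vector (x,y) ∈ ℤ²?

descent: ρ → (11,7,-8)  [lands on river]
river: ρ → (-8,9,10)
river: ρ → (10,11,-7)
river: ρ → (-7,17,4)
river: ρ → (4,15,-11)
river: ρ → (-11,7,8)
river: ρ → (8,9,-10)
river: ρ → (-10,11,7)
river: ρ → (7,17,-4)
river: ρ → (-4,15,11)
closes: descent 1, river 10
min |a| on river = 4

4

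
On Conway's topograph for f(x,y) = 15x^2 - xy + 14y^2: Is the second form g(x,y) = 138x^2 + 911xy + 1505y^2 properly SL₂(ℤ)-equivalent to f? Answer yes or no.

D₁ = -839, D₂ = -839
f: flip: (15,-1,14)→(14,1,15)
f: reduced (well bottom): (14,1,15) with a≤c, −a<b≤a
g: translate: b→83 (≡911 mod 276), so (138,911,1505)→(138,83,14)
g: flip: (138,83,14)→(14,-83,138)
g: translate: b→1 (≡-83 mod 28), so (14,-83,138)→(14,1,15)
g: reduced (well bottom): (14,1,15) with a≤c, −a<b≤a
reduced forms (14, 1, 15) vs (14, 1, 15) ⇒ equivalent

yes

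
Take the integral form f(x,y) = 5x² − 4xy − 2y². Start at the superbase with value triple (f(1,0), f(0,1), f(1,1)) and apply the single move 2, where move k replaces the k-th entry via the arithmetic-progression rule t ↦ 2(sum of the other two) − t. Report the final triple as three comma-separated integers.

start (5,-2,-1) = (f(1,0),f(0,1),f(1,1))
replace slot 2: 2·(5+(-1)) − (-2) = 10 → (5,10,-1)

5,10,-1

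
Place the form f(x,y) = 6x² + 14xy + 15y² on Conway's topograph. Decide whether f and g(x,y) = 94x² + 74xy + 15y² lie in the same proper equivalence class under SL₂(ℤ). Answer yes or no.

D₁ = -164, D₂ = -164
f: translate: b→2 (≡14 mod 12), so (6,14,15)→(6,2,7)
f: reduced (well bottom): (6,2,7) with a≤c, −a<b≤a
g: flip: (94,74,15)→(15,-74,94)
g: translate: b→-14 (≡-74 mod 30), so (15,-74,94)→(15,-14,6)
g: flip: (15,-14,6)→(6,14,15)
g: translate: b→2 (≡14 mod 12), so (6,14,15)→(6,2,7)
g: reduced (well bottom): (6,2,7) with a≤c, −a<b≤a
reduced forms (6, 2, 7) vs (6, 2, 7) ⇒ equivalent

yes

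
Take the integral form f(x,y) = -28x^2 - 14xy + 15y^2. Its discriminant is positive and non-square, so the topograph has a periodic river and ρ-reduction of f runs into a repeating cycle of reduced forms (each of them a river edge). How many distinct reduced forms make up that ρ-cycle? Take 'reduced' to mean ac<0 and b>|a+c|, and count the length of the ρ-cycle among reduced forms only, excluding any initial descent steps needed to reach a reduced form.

D = 1876, ⌊√D⌋ = 43
descent: ρ → (15,14,-28)  [lands on river]
river: ρ → (-28,42,1)
river: ρ → (1,42,-28)
river: ρ → (-28,14,15)
river: ρ → (15,16,-27)
river: ρ → (-27,38,4)
river: ρ → (4,42,-7)
river: ρ → (-7,42,4)
river: ρ → (4,38,-27)
river: ρ → (-27,16,15)
ρ-cycle length = 10 (tail of 1 descent step not counted)

10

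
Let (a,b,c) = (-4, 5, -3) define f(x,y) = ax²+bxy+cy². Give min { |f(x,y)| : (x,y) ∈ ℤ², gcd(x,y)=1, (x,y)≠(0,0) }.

translate: b→3 (≡-5 mod 8), so (4,-5,3)→(4,3,2)
flip: (4,3,2)→(2,-3,4)
translate: b→1 (≡-3 mod 4), so (2,-3,4)→(2,1,3)
reduced (well bottom): (2,1,3) with a≤c, −a<b≤a
well minimum |f| = |-2| = 2 (negative-definite)

2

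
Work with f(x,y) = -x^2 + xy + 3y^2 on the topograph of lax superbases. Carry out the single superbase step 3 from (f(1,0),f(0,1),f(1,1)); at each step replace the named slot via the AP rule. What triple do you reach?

start (-1,3,3) = (f(1,0),f(0,1),f(1,1))
replace slot 3: 2·((-1)+3) − 3 = 1 → (-1,3,1)

-1,3,1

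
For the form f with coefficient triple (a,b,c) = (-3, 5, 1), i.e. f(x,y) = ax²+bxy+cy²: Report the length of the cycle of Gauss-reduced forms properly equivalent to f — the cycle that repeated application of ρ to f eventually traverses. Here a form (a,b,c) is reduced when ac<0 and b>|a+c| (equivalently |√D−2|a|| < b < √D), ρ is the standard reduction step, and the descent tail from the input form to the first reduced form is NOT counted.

D = 37, ⌊√D⌋ = 6
river: ρ → (1,5,-3)
river: ρ → (-3,1,3)
river: ρ → (3,5,-1)
river: ρ → (-1,5,3)
river: ρ → (3,1,-3)
river: ρ → (-3,5,1)
ρ-cycle length = 6 (tail of 0 descent steps not counted)

6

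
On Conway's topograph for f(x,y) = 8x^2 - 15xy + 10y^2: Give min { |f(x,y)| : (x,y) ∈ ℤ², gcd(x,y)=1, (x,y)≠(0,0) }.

translate: b→1 (≡-15 mod 16), so (8,-15,10)→(8,1,3)
flip: (8,1,3)→(3,-1,8)
reduced (well bottom): (3,-1,8) with a≤c, −a<b≤a
well minimum = a = 3

3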